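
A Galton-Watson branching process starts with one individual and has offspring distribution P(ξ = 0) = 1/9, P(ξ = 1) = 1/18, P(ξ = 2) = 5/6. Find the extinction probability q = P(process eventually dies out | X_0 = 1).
q = 2/15

The pgf is f(s) = 1/9 + 1/18·s + 5/6·s². The extinction probability q is the smallest fixed point of f in [0, 1]. Setting s = f(s):
  5/6·s² + (1/18 − 1)·s + 1/9 = 0
  5/6·s² − (1/9 + 5/6)·s + 1/9 = 0
which factors as (s − 1)·(5/6·s − 1/9) = 0, giving roots s = 1 and s = (1/9)/(5/6) = 2/15.
Mean offspring μ = 1/18 + 2·5/6 = 31/18 > 1 (supercritical), so q < 1. The extinction probability is the smaller root: q = (1/9)/(5/6) = 2/15.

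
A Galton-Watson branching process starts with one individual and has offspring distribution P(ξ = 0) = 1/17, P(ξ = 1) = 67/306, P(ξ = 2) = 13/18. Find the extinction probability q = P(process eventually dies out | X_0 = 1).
q = 18/221

The pgf is f(s) = 1/17 + 67/306·s + 13/18·s². The extinction probability q is the smallest fixed point of f in [0, 1]. Setting s = f(s):
  13/18·s² + (67/306 − 1)·s + 1/17 = 0
  13/18·s² − (1/17 + 13/18)·s + 1/17 = 0
which factors as (s − 1)·(13/18·s − 1/17) = 0, giving roots s = 1 and s = (1/17)/(13/18) = 18/221.
Mean offspring μ = 67/306 + 2·13/18 = 509/306 > 1 (supercritical), so q < 1. The extinction probability is the smaller root: q = (1/17)/(13/18) = 18/221.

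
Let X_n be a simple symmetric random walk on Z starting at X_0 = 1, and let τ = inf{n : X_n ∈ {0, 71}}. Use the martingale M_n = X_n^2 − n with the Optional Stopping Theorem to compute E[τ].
E[τ] = 70

M_n = X_n^2 − n is a martingale (since E[X_{n+1}^2 | F_n] = X_n^2 + 1). By OST (τ has finite mean in a bounded region), E[M_τ] = E[M_0] = X_0^2 − 0 = 1^2 = 1. Also E[M_τ] = E[X_τ^2] − E[τ]. The walk exits at 0 or 71, with P(hit 71 first) = 1/71, so E[X_τ^2] = 71^2 · 1/71 + 0 = 71. Thus E[τ] = E[X_τ^2] − E[M_τ] = 71 − 1 = 70 = 1(71 − 1) = 70.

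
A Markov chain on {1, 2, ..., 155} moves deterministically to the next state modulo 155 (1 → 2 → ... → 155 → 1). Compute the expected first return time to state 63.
E[T_63 | X_0 = 63] = 155

The chain cycles deterministically, so starting at state 63 it returns in exactly 155 steps. Equivalently, the stationary distribution is uniform π_j = 1/155 for every state j, so by Kac's formula E[T_63] = 1/π_63 = 155.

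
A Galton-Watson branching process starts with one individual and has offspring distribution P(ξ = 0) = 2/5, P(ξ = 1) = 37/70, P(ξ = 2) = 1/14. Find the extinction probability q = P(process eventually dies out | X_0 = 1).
q = 1

Mean offspring μ = 0·2/5 + 1·37/70 + 2·1/14 = 47/70 ≤ 1. For μ ≤ 1 with offspring not concentrated at 1, the Galton-Watson process goes extinct almost surely, so q = 1.
(Algebraic check: The pgf is f(s) = 2/5 + 37/70·s + 1/14·s². The extinction probability q is the smallest fixed point of f in [0, 1]. Setting s = f(s):
  1/14·s² + (37/70 − 1)·s + 2/5 = 0
  1/14·s² − (2/5 + 1/14)·s + 2/5 = 0
which factors as (s − 1)·(1/14·s − 2/5) = 0, giving roots s = 1 and s = (2/5)/(1/14) = 28/5. Since 28/5 ≥ 1, the smallest root in [0, 1] is s = 1.)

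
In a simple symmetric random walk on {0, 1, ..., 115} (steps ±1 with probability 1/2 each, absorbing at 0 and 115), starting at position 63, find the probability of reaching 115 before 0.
P(hit 115 before 0) = 63/115

Let u_k = P(hit 115 before 0 | start at k). Then u_0 = 0, u_115 = 1, and u_k = u_{k-1}/2 + u_{k+1}/2 for 1 ≤ k ≤ 114. This harmonic recurrence is solved by u_k = k/115, giving u_63 = 63/115.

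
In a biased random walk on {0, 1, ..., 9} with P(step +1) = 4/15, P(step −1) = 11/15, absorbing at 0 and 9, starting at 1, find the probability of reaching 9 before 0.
P(hit 9 before 0) = (1 − (11/4)^1) / (1 − (11/4)^9) = 65536/336812221

Let u_k denote P(reach 9 before 0 | start at k). Boundary: u_0 = 0, u_9 = 1. Recurrence: u_k = 4/15·u_{k+1} + 11/15·u_{k-1} for 1 ≤ k ≤ 8. Try u_k = A + B·r^k with r = q/p = (11/15)/(4/15) = 11/4. Substitution satisfies the recurrence; boundary conditions give:
  u_k = (1 − r^k) / (1 − r^N) = (1 − (11/4)^1) / (1 − (11/4)^9) = 65536/336812221.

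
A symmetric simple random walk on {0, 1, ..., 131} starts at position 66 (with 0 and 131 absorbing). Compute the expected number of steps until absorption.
E[τ | X_0 = 66] = 4290

Let v_k = E[τ | X_0 = k]. Boundary: v_0 = v_131 = 0. Recurrence: v_k = 1 + (v_{k-1} + v_{k+1})/2 for 1 ≤ k ≤ 130. The particular solution to v_k − (v_{k-1} + v_{k+1})/2 = 1 is v_k = −k^2. Adding homogeneous solution A + B k and matching boundaries gives v_k = k (131 − k). Substituting k = 66: v_66 = 66 · 65 = 4290.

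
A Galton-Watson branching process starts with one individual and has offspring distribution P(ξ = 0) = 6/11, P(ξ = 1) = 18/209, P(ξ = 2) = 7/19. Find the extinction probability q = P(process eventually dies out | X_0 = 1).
q = 1

Mean offspring μ = 0·6/11 + 1·18/209 + 2·7/19 = 172/209 ≤ 1. For μ ≤ 1 with offspring not concentrated at 1, the Galton-Watson process goes extinct almost surely, so q = 1.
(Algebraic check: The pgf is f(s) = 6/11 + 18/209·s + 7/19·s². The extinction probability q is the smallest fixed point of f in [0, 1]. Setting s = f(s):
  7/19·s² + (18/209 − 1)·s + 6/11 = 0
  7/19·s² − (6/11 + 7/19)·s + 6/11 = 0
which factors as (s − 1)·(7/19·s − 6/11) = 0, giving roots s = 1 and s = (6/11)/(7/19) = 114/77. Since 114/77 ≥ 1, the smallest root in [0, 1] is s = 1.)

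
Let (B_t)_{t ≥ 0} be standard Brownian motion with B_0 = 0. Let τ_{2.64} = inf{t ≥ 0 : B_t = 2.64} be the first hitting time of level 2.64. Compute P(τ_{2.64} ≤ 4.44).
P(τ_{2.64} ≤ 4.44) = 2(1 − Φ(2.64/√4.44)) = 2(1 − Φ(1.2529)) ≈ 0.2102

By the reflection principle for standard BM, P(τ_b ≤ t) = 2 · P(B_t ≥ b). Since B_t ~ N(0, t), P(B_t ≥ 2.64) = 1 − Φ(2.64/√t) = 1 − Φ(2.64/√4.44) = 1 − Φ(1.2529) ≈ 0.10512. Doubling: P(τ_{2.64} ≤ 4.44) ≈ 2 · 0.10512 = 0.21024 ≈ 0.2102.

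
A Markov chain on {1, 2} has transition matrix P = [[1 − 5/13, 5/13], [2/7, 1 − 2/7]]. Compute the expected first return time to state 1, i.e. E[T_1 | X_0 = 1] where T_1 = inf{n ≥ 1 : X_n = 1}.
E[T_1 | X_0 = 1] = 1/π_1 = 61/26

For an irreducible recurrent Markov chain with stationary distribution π, E[T_i | X_0 = i] = 1/π_i (Kac's formula). Here π_1 = (2/7)/(5/13 + 2/7) = (2/7)/(61/91) = 26/61, so E[T_1 | X_0 = 1] = 1/π_1 = (5/13 + 2/7)/(2/7) = (61/91)/(2/7) = 61/26.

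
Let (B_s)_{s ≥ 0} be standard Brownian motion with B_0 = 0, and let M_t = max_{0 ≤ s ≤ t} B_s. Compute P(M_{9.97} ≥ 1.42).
P(M_{9.97} ≥ 1.42) = 2·P(B_{9.97} ≥ 1.42) = 2(1 − Φ(1.42/√9.97)) ≈ 0.6529

By the reflection principle for Brownian motion, P(M_t ≥ a) = 2 · P(B_t ≥ a) for a ≥ 0. Since B_t ~ N(0, t), P(B_t ≥ 1.42) = 1 − Φ(1.42/√t) = 1 − Φ(1.42/√9.97) = 1 − Φ(0.4497). So
  P(M_{9.97} ≥ 1.42) = 2(1 − Φ(0.4497)) ≈ 0.6529.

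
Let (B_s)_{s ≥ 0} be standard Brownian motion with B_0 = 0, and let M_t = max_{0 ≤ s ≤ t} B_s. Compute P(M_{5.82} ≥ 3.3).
P(M_{5.82} ≥ 3.3) = 2·P(B_{5.82} ≥ 3.3) = 2(1 − Φ(3.3/√5.82)) ≈ 0.1713

By the reflection principle for Brownian motion, P(M_t ≥ a) = 2 · P(B_t ≥ a) for a ≥ 0. Since B_t ~ N(0, t), P(B_t ≥ 3.3) = 1 − Φ(3.3/√t) = 1 − Φ(3.3/√5.82) = 1 − Φ(1.3679). So
  P(M_{5.82} ≥ 3.3) = 2(1 − Φ(1.3679)) ≈ 0.1713.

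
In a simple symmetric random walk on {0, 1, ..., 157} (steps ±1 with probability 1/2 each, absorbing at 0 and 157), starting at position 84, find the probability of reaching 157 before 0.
P(hit 157 before 0) = 84/157

Let u_k = P(hit 157 before 0 | start at k). Then u_0 = 0, u_157 = 1, and u_k = u_{k-1}/2 + u_{k+1}/2 for 1 ≤ k ≤ 156. This harmonic recurrence is solved by u_k = k/157, giving u_84 = 84/157.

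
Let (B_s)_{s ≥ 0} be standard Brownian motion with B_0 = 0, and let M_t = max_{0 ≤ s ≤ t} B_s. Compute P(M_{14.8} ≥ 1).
P(M_{14.8} ≥ 1) = 2·P(B_{14.8} ≥ 1) = 2(1 − Φ(1/√14.8)) ≈ 0.7949

By the reflection principle for Brownian motion, P(M_t ≥ a) = 2 · P(B_t ≥ a) for a ≥ 0. Since B_t ~ N(0, t), P(B_t ≥ 1) = 1 − Φ(1/√t) = 1 − Φ(1/√14.8) = 1 − Φ(0.2599). So
  P(M_{14.8} ≥ 1) = 2(1 − Φ(0.2599)) ≈ 0.7949.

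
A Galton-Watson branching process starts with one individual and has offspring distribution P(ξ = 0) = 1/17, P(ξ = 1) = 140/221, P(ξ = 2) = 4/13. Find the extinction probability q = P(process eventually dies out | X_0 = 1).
q = 13/68

The pgf is f(s) = 1/17 + 140/221·s + 4/13·s². The extinction probability q is the smallest fixed point of f in [0, 1]. Setting s = f(s):
  4/13·s² + (140/221 − 1)·s + 1/17 = 0
  4/13·s² − (1/17 + 4/13)·s + 1/17 = 0
which factors as (s − 1)·(4/13·s − 1/17) = 0, giving roots s = 1 and s = (1/17)/(4/13) = 13/68.
Mean offspring μ = 140/221 + 2·4/13 = 276/221 > 1 (supercritical), so q < 1. The extinction probability is the smaller root: q = (1/17)/(4/13) = 13/68.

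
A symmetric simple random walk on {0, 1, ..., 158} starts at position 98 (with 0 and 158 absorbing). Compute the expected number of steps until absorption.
E[τ | X_0 = 98] = 5880

Let v_k = E[τ | X_0 = k]. Boundary: v_0 = v_158 = 0. Recurrence: v_k = 1 + (v_{k-1} + v_{k+1})/2 for 1 ≤ k ≤ 157. The particular solution to v_k − (v_{k-1} + v_{k+1})/2 = 1 is v_k = −k^2. Adding homogeneous solution A + B k and matching boundaries gives v_k = k (158 − k). Substituting k = 98: v_98 = 98 · 60 = 5880.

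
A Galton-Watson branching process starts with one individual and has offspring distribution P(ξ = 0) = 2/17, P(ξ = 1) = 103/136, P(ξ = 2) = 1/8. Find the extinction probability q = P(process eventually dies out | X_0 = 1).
q = 16/17

The pgf is f(s) = 2/17 + 103/136·s + 1/8·s². The extinction probability q is the smallest fixed point of f in [0, 1]. Setting s = f(s):
  1/8·s² + (103/136 − 1)·s + 2/17 = 0
  1/8·s² − (2/17 + 1/8)·s + 2/17 = 0
which factors as (s − 1)·(1/8·s − 2/17) = 0, giving roots s = 1 and s = (2/17)/(1/8) = 16/17.
Mean offspring μ = 103/136 + 2·1/8 = 137/136 > 1 (supercritical), so q < 1. The extinction probability is the smaller root: q = (2/17)/(1/8) = 16/17.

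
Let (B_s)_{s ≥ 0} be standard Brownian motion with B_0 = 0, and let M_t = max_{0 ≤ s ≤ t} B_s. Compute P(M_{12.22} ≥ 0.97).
P(M_{12.22} ≥ 0.97) = 2·P(B_{12.22} ≥ 0.97) = 2(1 − Φ(0.97/√12.22)) ≈ 0.7814

By the reflection principle for Brownian motion, P(M_t ≥ a) = 2 · P(B_t ≥ a) for a ≥ 0. Since B_t ~ N(0, t), P(B_t ≥ 0.97) = 1 − Φ(0.97/√t) = 1 − Φ(0.97/√12.22) = 1 − Φ(0.2775). So
  P(M_{12.22} ≥ 0.97) = 2(1 − Φ(0.2775)) ≈ 0.7814.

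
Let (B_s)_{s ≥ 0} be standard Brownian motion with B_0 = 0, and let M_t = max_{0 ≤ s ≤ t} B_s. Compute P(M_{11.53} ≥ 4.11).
P(M_{11.53} ≥ 4.11) = 2·P(B_{11.53} ≥ 4.11) = 2(1 − Φ(4.11/√11.53)) ≈ 0.2261

By the reflection principle for Brownian motion, P(M_t ≥ a) = 2 · P(B_t ≥ a) for a ≥ 0. Since B_t ~ N(0, t), P(B_t ≥ 4.11) = 1 − Φ(4.11/√t) = 1 − Φ(4.11/√11.53) = 1 − Φ(1.2104). So
  P(M_{11.53} ≥ 4.11) = 2(1 − Φ(1.2104)) ≈ 0.2261.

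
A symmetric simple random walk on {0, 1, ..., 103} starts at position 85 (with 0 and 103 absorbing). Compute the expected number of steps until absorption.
E[τ | X_0 = 85] = 1530

Let v_k = E[τ | X_0 = k]. Boundary: v_0 = v_103 = 0. Recurrence: v_k = 1 + (v_{k-1} + v_{k+1})/2 for 1 ≤ k ≤ 102. The particular solution to v_k − (v_{k-1} + v_{k+1})/2 = 1 is v_k = −k^2. Adding homogeneous solution A + B k and matching boundaries gives v_k = k (103 − k). Substituting k = 85: v_85 = 85 · 18 = 1530.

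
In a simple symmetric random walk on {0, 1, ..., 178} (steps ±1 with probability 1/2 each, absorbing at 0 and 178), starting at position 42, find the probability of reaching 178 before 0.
P(hit 178 before 0) = 42/178 = 21/89

Let u_k = P(hit 178 before 0 | start at k). Then u_0 = 0, u_178 = 1, and u_k = u_{k-1}/2 + u_{k+1}/2 for 1 ≤ k ≤ 177. This harmonic recurrence is solved by u_k = k/178, giving u_42 = 42/178 = 21/89.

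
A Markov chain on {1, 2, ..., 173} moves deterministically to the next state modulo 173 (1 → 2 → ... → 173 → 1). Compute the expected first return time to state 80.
E[T_80 | X_0 = 80] = 173

The chain cycles deterministically, so starting at state 80 it returns in exactly 173 steps. Equivalently, the stationary distribution is uniform π_j = 1/173 for every state j, so by Kac's formula E[T_80] = 1/π_80 = 173.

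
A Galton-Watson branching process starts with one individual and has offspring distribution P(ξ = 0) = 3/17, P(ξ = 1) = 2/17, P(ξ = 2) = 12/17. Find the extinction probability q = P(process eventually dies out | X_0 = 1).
q = 1/4

The pgf is f(s) = 3/17 + 2/17·s + 12/17·s². The extinction probability q is the smallest fixed point of f in [0, 1]. Setting s = f(s):
  12/17·s² + (2/17 − 1)·s + 3/17 = 0
  12/17·s² − (3/17 + 12/17)·s + 3/17 = 0
which factors as (s − 1)·(12/17·s − 3/17) = 0, giving roots s = 1 and s = (3/17)/(12/17) = 1/4.
Mean offspring μ = 2/17 + 2·12/17 = 26/17 > 1 (supercritical), so q < 1. The extinction probability is the smaller root: q = (3/17)/(12/17) = 1/4.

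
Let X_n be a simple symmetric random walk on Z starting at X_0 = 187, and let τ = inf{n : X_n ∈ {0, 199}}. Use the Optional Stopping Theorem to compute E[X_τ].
E[X_τ] = 187

X_n is a martingale and τ is a bounded-mean stopping time (indeed τ is finite a.s. with bounded expectation since the walk is in a bounded region). By the OST, E[X_τ] = E[X_0] = 187. Equivalently: E[X_τ] = 199 · P(hit 199 first) + 0 · P(hit 0 first) = 199 · (187/199) = 187.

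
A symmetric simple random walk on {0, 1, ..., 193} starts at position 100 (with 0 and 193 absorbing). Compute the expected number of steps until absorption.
E[τ | X_0 = 100] = 9300

Let v_k = E[τ | X_0 = k]. Boundary: v_0 = v_193 = 0. Recurrence: v_k = 1 + (v_{k-1} + v_{k+1})/2 for 1 ≤ k ≤ 192. The particular solution to v_k − (v_{k-1} + v_{k+1})/2 = 1 is v_k = −k^2. Adding homogeneous solution A + B k and matching boundaries gives v_k = k (193 − k). Substituting k = 100: v_100 = 100 · 93 = 9300.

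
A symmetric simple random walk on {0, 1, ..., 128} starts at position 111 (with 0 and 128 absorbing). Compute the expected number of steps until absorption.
E[τ | X_0 = 111] = 1887

Let v_k = E[τ | X_0 = k]. Boundary: v_0 = v_128 = 0. Recurrence: v_k = 1 + (v_{k-1} + v_{k+1})/2 for 1 ≤ k ≤ 127. The particular solution to v_k − (v_{k-1} + v_{k+1})/2 = 1 is v_k = −k^2. Adding homogeneous solution A + B k and matching boundaries gives v_k = k (128 − k). Substituting k = 111: v_111 = 111 · 17 = 1887.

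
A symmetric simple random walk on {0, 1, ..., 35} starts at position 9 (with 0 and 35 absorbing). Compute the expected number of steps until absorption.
E[τ | X_0 = 9] = 234

Let v_k = E[τ | X_0 = k]. Boundary: v_0 = v_35 = 0. Recurrence: v_k = 1 + (v_{k-1} + v_{k+1})/2 for 1 ≤ k ≤ 34. The particular solution to v_k − (v_{k-1} + v_{k+1})/2 = 1 is v_k = −k^2. Adding homogeneous solution A + B k and matching boundaries gives v_k = k (35 − k). Substituting k = 9: v_9 = 9 · 26 = 234.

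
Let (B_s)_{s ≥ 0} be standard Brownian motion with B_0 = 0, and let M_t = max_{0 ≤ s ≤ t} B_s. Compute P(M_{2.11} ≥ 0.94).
P(M_{2.11} ≥ 0.94) = 2·P(B_{2.11} ≥ 0.94) = 2(1 − Φ(0.94/√2.11)) ≈ 0.5176

By the reflection principle for Brownian motion, P(M_t ≥ a) = 2 · P(B_t ≥ a) for a ≥ 0. Since B_t ~ N(0, t), P(B_t ≥ 0.94) = 1 − Φ(0.94/√t) = 1 − Φ(0.94/√2.11) = 1 − Φ(0.6471). So
  P(M_{2.11} ≥ 0.94) = 2(1 − Φ(0.6471)) ≈ 0.5176.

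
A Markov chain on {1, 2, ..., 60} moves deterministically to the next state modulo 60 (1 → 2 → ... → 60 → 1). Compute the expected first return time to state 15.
E[T_15 | X_0 = 15] = 60

The chain cycles deterministically, so starting at state 15 it returns in exactly 60 steps. Equivalently, the stationary distribution is uniform π_j = 1/60 for every state j, so by Kac's formula E[T_15] = 1/π_15 = 60.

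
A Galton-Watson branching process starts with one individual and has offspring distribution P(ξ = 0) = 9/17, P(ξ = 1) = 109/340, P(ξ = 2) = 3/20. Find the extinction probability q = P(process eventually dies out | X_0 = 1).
q = 1

Mean offspring μ = 0·9/17 + 1·109/340 + 2·3/20 = 211/340 ≤ 1. For μ ≤ 1 with offspring not concentrated at 1, the Galton-Watson process goes extinct almost surely, so q = 1.
(Algebraic check: The pgf is f(s) = 9/17 + 109/340·s + 3/20·s². The extinction probability q is the smallest fixed point of f in [0, 1]. Setting s = f(s):
  3/20·s² + (109/340 − 1)·s + 9/17 = 0
  3/20·s² − (9/17 + 3/20)·s + 9/17 = 0
which factors as (s − 1)·(3/20·s − 9/17) = 0, giving roots s = 1 and s = (9/17)/(3/20) = 60/17. Since 60/17 ≥ 1, the smallest root in [0, 1] is s = 1.)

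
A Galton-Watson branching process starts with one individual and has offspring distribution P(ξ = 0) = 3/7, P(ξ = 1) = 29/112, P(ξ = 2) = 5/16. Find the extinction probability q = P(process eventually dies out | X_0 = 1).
q = 1

Mean offspring μ = 0·3/7 + 1·29/112 + 2·5/16 = 99/112 ≤ 1. For μ ≤ 1 with offspring not concentrated at 1, the Galton-Watson process goes extinct almost surely, so q = 1.
(Algebraic check: The pgf is f(s) = 3/7 + 29/112·s + 5/16·s². The extinction probability q is the smallest fixed point of f in [0, 1]. Setting s = f(s):
  5/16·s² + (29/112 − 1)·s + 3/7 = 0
  5/16·s² − (3/7 + 5/16)·s + 3/7 = 0
which factors as (s − 1)·(5/16·s − 3/7) = 0, giving roots s = 1 and s = (3/7)/(5/16) = 48/35. Since 48/35 ≥ 1, the smallest root in [0, 1] is s = 1.)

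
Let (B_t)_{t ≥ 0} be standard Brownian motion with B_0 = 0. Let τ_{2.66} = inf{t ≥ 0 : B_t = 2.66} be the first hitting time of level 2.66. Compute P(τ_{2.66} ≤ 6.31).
P(τ_{2.66} ≤ 6.31) = 2(1 − Φ(2.66/√6.31)) = 2(1 − Φ(1.0589)) ≈ 0.2896

By the reflection principle for standard BM, P(τ_b ≤ t) = 2 · P(B_t ≥ b). Since B_t ~ N(0, t), P(B_t ≥ 2.66) = 1 − Φ(2.66/√t) = 1 − Φ(2.66/√6.31) = 1 − Φ(1.0589) ≈ 0.14482. Doubling: P(τ_{2.66} ≤ 6.31) ≈ 2 · 0.14482 = 0.28964 ≈ 0.2896.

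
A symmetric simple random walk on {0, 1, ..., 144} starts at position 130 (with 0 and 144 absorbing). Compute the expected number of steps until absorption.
E[τ | X_0 = 130] = 1820

Let v_k = E[τ | X_0 = k]. Boundary: v_0 = v_144 = 0. Recurrence: v_k = 1 + (v_{k-1} + v_{k+1})/2 for 1 ≤ k ≤ 143. The particular solution to v_k − (v_{k-1} + v_{k+1})/2 = 1 is v_k = −k^2. Adding homogeneous solution A + B k and matching boundaries gives v_k = k (144 − k). Substituting k = 130: v_130 = 130 · 14 = 1820.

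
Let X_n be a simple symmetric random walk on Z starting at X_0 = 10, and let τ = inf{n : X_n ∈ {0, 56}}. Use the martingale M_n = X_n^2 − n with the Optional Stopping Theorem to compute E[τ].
E[τ] = 460

M_n = X_n^2 − n is a martingale (since E[X_{n+1}^2 | F_n] = X_n^2 + 1). By OST (τ has finite mean in a bounded region), E[M_τ] = E[M_0] = X_0^2 − 0 = 10^2 = 100. Also E[M_τ] = E[X_τ^2] − E[τ]. The walk exits at 0 or 56, with P(hit 56 first) = 10/56, so E[X_τ^2] = 56^2 · 10/56 + 0 = 560. Thus E[τ] = E[X_τ^2] − E[M_τ] = 560 − 100 = 460 = 10(56 − 10) = 460.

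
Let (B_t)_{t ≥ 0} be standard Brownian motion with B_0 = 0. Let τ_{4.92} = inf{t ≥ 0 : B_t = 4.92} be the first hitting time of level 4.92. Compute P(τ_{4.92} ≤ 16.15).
P(τ_{4.92} ≤ 16.15) = 2(1 − Φ(4.92/√16.15)) = 2(1 − Φ(1.2243)) ≈ 0.2208

By the reflection principle for standard BM, P(τ_b ≤ t) = 2 · P(B_t ≥ b). Since B_t ~ N(0, t), P(B_t ≥ 4.92) = 1 − Φ(4.92/√t) = 1 − Φ(4.92/√16.15) = 1 − Φ(1.2243) ≈ 0.11042. Doubling: P(τ_{4.92} ≤ 16.15) ≈ 2 · 0.11042 = 0.22084 ≈ 0.2208.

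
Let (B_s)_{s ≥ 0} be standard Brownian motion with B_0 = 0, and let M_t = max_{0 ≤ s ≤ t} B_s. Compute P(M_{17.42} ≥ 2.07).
P(M_{17.42} ≥ 2.07) = 2·P(B_{17.42} ≥ 2.07) = 2(1 − Φ(2.07/√17.42)) ≈ 0.6199

By the reflection principle for Brownian motion, P(M_t ≥ a) = 2 · P(B_t ≥ a) for a ≥ 0. Since B_t ~ N(0, t), P(B_t ≥ 2.07) = 1 − Φ(2.07/√t) = 1 − Φ(2.07/√17.42) = 1 − Φ(0.4960). So
  P(M_{17.42} ≥ 2.07) = 2(1 − Φ(0.4960)) ≈ 0.6199.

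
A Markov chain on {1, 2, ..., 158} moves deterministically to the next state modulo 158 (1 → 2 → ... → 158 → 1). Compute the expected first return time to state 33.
E[T_33 | X_0 = 33] = 158

The chain cycles deterministically, so starting at state 33 it returns in exactly 158 steps. Equivalently, the stationary distribution is uniform π_j = 1/158 for every state j, so by Kac's formula E[T_33] = 1/π_33 = 158.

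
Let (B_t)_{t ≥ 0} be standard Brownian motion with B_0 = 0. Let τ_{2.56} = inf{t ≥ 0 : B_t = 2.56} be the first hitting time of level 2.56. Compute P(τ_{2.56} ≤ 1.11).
P(τ_{2.56} ≤ 1.11) = 2(1 − Φ(2.56/√1.11)) = 2(1 − Φ(2.4298)) ≈ 0.0151

By the reflection principle for standard BM, P(τ_b ≤ t) = 2 · P(B_t ≥ b). Since B_t ~ N(0, t), P(B_t ≥ 2.56) = 1 − Φ(2.56/√t) = 1 − Φ(2.56/√1.11) = 1 − Φ(2.4298) ≈ 0.00755. Doubling: P(τ_{2.56} ≤ 1.11) ≈ 2 · 0.00755 = 0.01510 ≈ 0.0151.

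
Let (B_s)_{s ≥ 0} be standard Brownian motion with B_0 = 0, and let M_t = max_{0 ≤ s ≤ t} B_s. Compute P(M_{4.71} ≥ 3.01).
P(M_{4.71} ≥ 3.01) = 2·P(B_{4.71} ≥ 3.01) = 2(1 − Φ(3.01/√4.71)) ≈ 0.1655

By the reflection principle for Brownian motion, P(M_t ≥ a) = 2 · P(B_t ≥ a) for a ≥ 0. Since B_t ~ N(0, t), P(B_t ≥ 3.01) = 1 − Φ(3.01/√t) = 1 − Φ(3.01/√4.71) = 1 − Φ(1.3869). So
  P(M_{4.71} ≥ 3.01) = 2(1 − Φ(1.3869)) ≈ 0.1655.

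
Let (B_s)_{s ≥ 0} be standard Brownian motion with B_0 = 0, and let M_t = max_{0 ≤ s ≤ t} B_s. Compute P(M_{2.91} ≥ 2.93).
P(M_{2.91} ≥ 2.93) = 2·P(B_{2.91} ≥ 2.93) = 2(1 − Φ(2.93/√2.91)) ≈ 0.0859

By the reflection principle for Brownian motion, P(M_t ≥ a) = 2 · P(B_t ≥ a) for a ≥ 0. Since B_t ~ N(0, t), P(B_t ≥ 2.93) = 1 − Φ(2.93/√t) = 1 − Φ(2.93/√2.91) = 1 − Φ(1.7176). So
  P(M_{2.91} ≥ 2.93) = 2(1 − Φ(1.7176)) ≈ 0.0859.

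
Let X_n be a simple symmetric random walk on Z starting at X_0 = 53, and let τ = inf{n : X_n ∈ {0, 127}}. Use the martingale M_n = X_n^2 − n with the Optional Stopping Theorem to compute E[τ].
E[τ] = 3922

M_n = X_n^2 − n is a martingale (since E[X_{n+1}^2 | F_n] = X_n^2 + 1). By OST (τ has finite mean in a bounded region), E[M_τ] = E[M_0] = X_0^2 − 0 = 53^2 = 2809. Also E[M_τ] = E[X_τ^2] − E[τ]. The walk exits at 0 or 127, with P(hit 127 first) = 53/127, so E[X_τ^2] = 127^2 · 53/127 + 0 = 6731. Thus E[τ] = E[X_τ^2] − E[M_τ] = 6731 − 2809 = 3922 = 53(127 − 53) = 3922.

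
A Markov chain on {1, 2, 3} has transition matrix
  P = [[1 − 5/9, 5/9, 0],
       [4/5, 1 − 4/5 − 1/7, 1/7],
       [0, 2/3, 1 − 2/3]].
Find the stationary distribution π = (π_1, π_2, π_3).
π = (504/929, 350/929, 75/929)

This is a birth-death chain on three states, which satisfies detailed balance: π_1 · P_{12} = π_2 · P_{21} and π_2 · P_{23} = π_3 · P_{32}.
From π_1 · 5/9 = π_2 · 4/5: π_2/π_1 = (5/9)/(4/5) = 25/36.
From π_2 · 1/7 = π_3 · 2/3: π_3/π_2 = (1/7)/(2/3) = 3/14.
Take π_1 proportional to 1; then unnormalized π = (1, 25/36, 25/168). Normalize by dividing by the sum 929/504:
  π = (504/929, 350/929, 75/929).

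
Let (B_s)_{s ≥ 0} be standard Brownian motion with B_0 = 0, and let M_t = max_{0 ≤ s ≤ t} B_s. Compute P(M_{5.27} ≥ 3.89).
P(M_{5.27} ≥ 3.89) = 2·P(B_{5.27} ≥ 3.89) = 2(1 − Φ(3.89/√5.27)) ≈ 0.0902

By the reflection principle for Brownian motion, P(M_t ≥ a) = 2 · P(B_t ≥ a) for a ≥ 0. Since B_t ~ N(0, t), P(B_t ≥ 3.89) = 1 − Φ(3.89/√t) = 1 − Φ(3.89/√5.27) = 1 − Φ(1.6945). So
  P(M_{5.27} ≥ 3.89) = 2(1 − Φ(1.6945)) ≈ 0.0902.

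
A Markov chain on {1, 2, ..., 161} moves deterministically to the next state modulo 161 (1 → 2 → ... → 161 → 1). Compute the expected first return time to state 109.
E[T_109 | X_0 = 109] = 161

The chain cycles deterministically, so starting at state 109 it returns in exactly 161 steps. Equivalently, the stationary distribution is uniform π_j = 1/161 for every state j, so by Kac's formula E[T_109] = 1/π_109 = 161.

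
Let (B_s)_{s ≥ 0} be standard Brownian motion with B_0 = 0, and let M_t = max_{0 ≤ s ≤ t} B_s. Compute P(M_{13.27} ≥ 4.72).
P(M_{13.27} ≥ 4.72) = 2·P(B_{13.27} ≥ 4.72) = 2(1 − Φ(4.72/√13.27)) ≈ 0.1951

By the reflection principle for Brownian motion, P(M_t ≥ a) = 2 · P(B_t ≥ a) for a ≥ 0. Since B_t ~ N(0, t), P(B_t ≥ 4.72) = 1 − Φ(4.72/√t) = 1 − Φ(4.72/√13.27) = 1 − Φ(1.2957). So
  P(M_{13.27} ≥ 4.72) = 2(1 − Φ(1.2957)) ≈ 0.1951.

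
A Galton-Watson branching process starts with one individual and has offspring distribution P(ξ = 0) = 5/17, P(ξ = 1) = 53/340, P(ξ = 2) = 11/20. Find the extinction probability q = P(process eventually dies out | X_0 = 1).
q = 100/187

The pgf is f(s) = 5/17 + 53/340·s + 11/20·s². The extinction probability q is the smallest fixed point of f in [0, 1]. Setting s = f(s):
  11/20·s² + (53/340 − 1)·s + 5/17 = 0
  11/20·s² − (5/17 + 11/20)·s + 5/17 = 0
which factors as (s − 1)·(11/20·s − 5/17) = 0, giving roots s = 1 and s = (5/17)/(11/20) = 100/187.
Mean offspring μ = 53/340 + 2·11/20 = 427/340 > 1 (supercritical), so q < 1. The extinction probability is the smaller root: q = (5/17)/(11/20) = 100/187.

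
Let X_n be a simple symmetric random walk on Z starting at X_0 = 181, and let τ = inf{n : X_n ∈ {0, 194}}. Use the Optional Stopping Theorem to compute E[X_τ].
E[X_τ] = 181

X_n is a martingale and τ is a bounded-mean stopping time (indeed τ is finite a.s. with bounded expectation since the walk is in a bounded region). By the OST, E[X_τ] = E[X_0] = 181. Equivalently: E[X_τ] = 194 · P(hit 194 first) + 0 · P(hit 0 first) = 194 · (181/194) = 181.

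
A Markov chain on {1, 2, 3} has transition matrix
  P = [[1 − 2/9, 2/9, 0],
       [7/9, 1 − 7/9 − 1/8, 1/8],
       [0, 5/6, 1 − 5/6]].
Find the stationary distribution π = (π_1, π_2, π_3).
π = (70/93, 20/93, 1/31)

This is a birth-death chain on three states, which satisfies detailed balance: π_1 · P_{12} = π_2 · P_{21} and π_2 · P_{23} = π_3 · P_{32}.
From π_1 · 2/9 = π_2 · 7/9: π_2/π_1 = (2/9)/(7/9) = 2/7.
From π_2 · 1/8 = π_3 · 5/6: π_3/π_2 = (1/8)/(5/6) = 3/20.
Take π_1 proportional to 1; then unnormalized π = (1, 2/7, 3/70). Normalize by dividing by the sum 93/70:
  π = (70/93, 20/93, 1/31).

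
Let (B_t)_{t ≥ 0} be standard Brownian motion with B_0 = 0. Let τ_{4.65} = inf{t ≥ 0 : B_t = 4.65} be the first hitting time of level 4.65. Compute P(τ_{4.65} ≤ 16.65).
P(τ_{4.65} ≤ 16.65) = 2(1 − Φ(4.65/√16.65)) = 2(1 − Φ(1.1396)) ≈ 0.2545

By the reflection principle for standard BM, P(τ_b ≤ t) = 2 · P(B_t ≥ b). Since B_t ~ N(0, t), P(B_t ≥ 4.65) = 1 − Φ(4.65/√t) = 1 − Φ(4.65/√16.65) = 1 − Φ(1.1396) ≈ 0.12723. Doubling: P(τ_{4.65} ≤ 16.65) ≈ 2 · 0.12723 = 0.25446 ≈ 0.2545.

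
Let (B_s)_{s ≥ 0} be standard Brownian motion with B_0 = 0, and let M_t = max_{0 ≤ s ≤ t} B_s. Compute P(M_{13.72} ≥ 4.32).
P(M_{13.72} ≥ 4.32) = 2·P(B_{13.72} ≥ 4.32) = 2(1 − Φ(4.32/√13.72)) ≈ 0.2435

By the reflection principle for Brownian motion, P(M_t ≥ a) = 2 · P(B_t ≥ a) for a ≥ 0. Since B_t ~ N(0, t), P(B_t ≥ 4.32) = 1 − Φ(4.32/√t) = 1 − Φ(4.32/√13.72) = 1 − Φ(1.1663). So
  P(M_{13.72} ≥ 4.32) = 2(1 − Φ(1.1663)) ≈ 0.2435.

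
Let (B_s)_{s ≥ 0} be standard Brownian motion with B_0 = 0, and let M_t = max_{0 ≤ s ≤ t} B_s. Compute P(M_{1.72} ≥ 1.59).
P(M_{1.72} ≥ 1.59) = 2·P(B_{1.72} ≥ 1.59) = 2(1 − Φ(1.59/√1.72)) ≈ 0.2254

By the reflection principle for Brownian motion, P(M_t ≥ a) = 2 · P(B_t ≥ a) for a ≥ 0. Since B_t ~ N(0, t), P(B_t ≥ 1.59) = 1 − Φ(1.59/√t) = 1 − Φ(1.59/√1.72) = 1 − Φ(1.2124). So
  P(M_{1.72} ≥ 1.59) = 2(1 − Φ(1.2124)) ≈ 0.2254.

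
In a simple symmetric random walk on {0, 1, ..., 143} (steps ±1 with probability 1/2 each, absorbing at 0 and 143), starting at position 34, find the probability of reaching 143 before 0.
P(hit 143 before 0) = 34/143

Let u_k = P(hit 143 before 0 | start at k). Then u_0 = 0, u_143 = 1, and u_k = u_{k-1}/2 + u_{k+1}/2 for 1 ≤ k ≤ 142. This harmonic recurrence is solved by u_k = k/143, giving u_34 = 34/143.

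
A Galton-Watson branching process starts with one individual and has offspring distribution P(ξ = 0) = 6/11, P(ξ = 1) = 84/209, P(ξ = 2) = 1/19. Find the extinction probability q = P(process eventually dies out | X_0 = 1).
q = 1

Mean offspring μ = 0·6/11 + 1·84/209 + 2·1/19 = 106/209 ≤ 1. For μ ≤ 1 with offspring not concentrated at 1, the Galton-Watson process goes extinct almost surely, so q = 1.
(Algebraic check: The pgf is f(s) = 6/11 + 84/209·s + 1/19·s². The extinction probability q is the smallest fixed point of f in [0, 1]. Setting s = f(s):
  1/19·s² + (84/209 − 1)·s + 6/11 = 0
  1/19·s² − (6/11 + 1/19)·s + 6/11 = 0
which factors as (s − 1)·(1/19·s − 6/11) = 0, giving roots s = 1 and s = (6/11)/(1/19) = 114/11. Since 114/11 ≥ 1, the smallest root in [0, 1] is s = 1.)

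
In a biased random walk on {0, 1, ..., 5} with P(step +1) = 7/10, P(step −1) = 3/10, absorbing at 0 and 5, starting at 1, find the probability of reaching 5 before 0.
P(hit 5 before 0) = (1 − (3/7)^1) / (1 − (3/7)^5) = 2401/4141

Let u_k denote P(reach 5 before 0 | start at k). Boundary: u_0 = 0, u_5 = 1. Recurrence: u_k = 7/10·u_{k+1} + 3/10·u_{k-1} for 1 ≤ k ≤ 4. Try u_k = A + B·r^k with r = q/p = (3/10)/(7/10) = 3/7. Substitution satisfies the recurrence; boundary conditions give:
  u_k = (1 − r^k) / (1 − r^N) = (1 − (3/7)^1) / (1 − (3/7)^5) = 2401/4141.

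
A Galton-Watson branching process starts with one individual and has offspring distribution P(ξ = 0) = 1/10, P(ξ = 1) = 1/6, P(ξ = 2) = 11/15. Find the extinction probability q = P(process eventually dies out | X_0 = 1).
q = 3/22

The pgf is f(s) = 1/10 + 1/6·s + 11/15·s². The extinction probability q is the smallest fixed point of f in [0, 1]. Setting s = f(s):
  11/15·s² + (1/6 − 1)·s + 1/10 = 0
  11/15·s² − (1/10 + 11/15)·s + 1/10 = 0
which factors as (s − 1)·(11/15·s − 1/10) = 0, giving roots s = 1 and s = (1/10)/(11/15) = 3/22.
Mean offspring μ = 1/6 + 2·11/15 = 49/30 > 1 (supercritical), so q < 1. The extinction probability is the smaller root: q = (1/10)/(11/15) = 3/22.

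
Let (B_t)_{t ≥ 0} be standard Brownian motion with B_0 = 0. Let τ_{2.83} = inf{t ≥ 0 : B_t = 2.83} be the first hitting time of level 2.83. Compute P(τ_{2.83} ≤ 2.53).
P(τ_{2.83} ≤ 2.53) = 2(1 − Φ(2.83/√2.53)) = 2(1 − Φ(1.7792)) ≈ 0.0752

By the reflection principle for standard BM, P(τ_b ≤ t) = 2 · P(B_t ≥ b). Since B_t ~ N(0, t), P(B_t ≥ 2.83) = 1 − Φ(2.83/√t) = 1 − Φ(2.83/√2.53) = 1 − Φ(1.7792) ≈ 0.03760. Doubling: P(τ_{2.83} ≤ 2.53) ≈ 2 · 0.03760 = 0.07520 ≈ 0.0752.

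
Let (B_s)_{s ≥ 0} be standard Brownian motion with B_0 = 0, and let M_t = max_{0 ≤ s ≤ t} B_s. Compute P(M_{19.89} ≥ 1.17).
P(M_{19.89} ≥ 1.17) = 2·P(B_{19.89} ≥ 1.17) = 2(1 − Φ(1.17/√19.89)) ≈ 0.7931

By the reflection principle for Brownian motion, P(M_t ≥ a) = 2 · P(B_t ≥ a) for a ≥ 0. Since B_t ~ N(0, t), P(B_t ≥ 1.17) = 1 − Φ(1.17/√t) = 1 − Φ(1.17/√19.89) = 1 − Φ(0.2623). So
  P(M_{19.89} ≥ 1.17) = 2(1 − Φ(0.2623)) ≈ 0.7931.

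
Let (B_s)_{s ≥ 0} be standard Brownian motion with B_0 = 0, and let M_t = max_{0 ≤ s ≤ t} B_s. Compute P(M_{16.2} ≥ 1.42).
P(M_{16.2} ≥ 1.42) = 2·P(B_{16.2} ≥ 1.42) = 2(1 − Φ(1.42/√16.2)) ≈ 0.7242

By the reflection principle for Brownian motion, P(M_t ≥ a) = 2 · P(B_t ≥ a) for a ≥ 0. Since B_t ~ N(0, t), P(B_t ≥ 1.42) = 1 − Φ(1.42/√t) = 1 − Φ(1.42/√16.2) = 1 − Φ(0.3528). So
  P(M_{16.2} ≥ 1.42) = 2(1 − Φ(0.3528)) ≈ 0.7242.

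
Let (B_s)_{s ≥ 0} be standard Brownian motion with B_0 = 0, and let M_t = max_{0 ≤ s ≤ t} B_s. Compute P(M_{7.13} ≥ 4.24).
P(M_{7.13} ≥ 4.24) = 2·P(B_{7.13} ≥ 4.24) = 2(1 − Φ(4.24/√7.13)) ≈ 0.1123

By the reflection principle for Brownian motion, P(M_t ≥ a) = 2 · P(B_t ≥ a) for a ≥ 0. Since B_t ~ N(0, t), P(B_t ≥ 4.24) = 1 − Φ(4.24/√t) = 1 − Φ(4.24/√7.13) = 1 − Φ(1.5879). So
  P(M_{7.13} ≥ 4.24) = 2(1 − Φ(1.5879)) ≈ 0.1123.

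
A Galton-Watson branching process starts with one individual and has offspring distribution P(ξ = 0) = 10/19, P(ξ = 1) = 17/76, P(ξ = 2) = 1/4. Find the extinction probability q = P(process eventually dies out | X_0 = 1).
q = 1

Mean offspring μ = 0·10/19 + 1·17/76 + 2·1/4 = 55/76 ≤ 1. For μ ≤ 1 with offspring not concentrated at 1, the Galton-Watson process goes extinct almost surely, so q = 1.
(Algebraic check: The pgf is f(s) = 10/19 + 17/76·s + 1/4·s². The extinction probability q is the smallest fixed point of f in [0, 1]. Setting s = f(s):
  1/4·s² + (17/76 − 1)·s + 10/19 = 0
  1/4·s² − (10/19 + 1/4)·s + 10/19 = 0
which factors as (s − 1)·(1/4·s − 10/19) = 0, giving roots s = 1 and s = (10/19)/(1/4) = 40/19. Since 40/19 ≥ 1, the smallest root in [0, 1] is s = 1.)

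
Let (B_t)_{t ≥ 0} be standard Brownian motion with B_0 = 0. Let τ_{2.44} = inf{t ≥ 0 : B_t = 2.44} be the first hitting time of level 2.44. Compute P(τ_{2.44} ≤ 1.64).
P(τ_{2.44} ≤ 1.64) = 2(1 − Φ(2.44/√1.64)) = 2(1 − Φ(1.9053)) ≈ 0.0567

By the reflection principle for standard BM, P(τ_b ≤ t) = 2 · P(B_t ≥ b). Since B_t ~ N(0, t), P(B_t ≥ 2.44) = 1 − Φ(2.44/√t) = 1 − Φ(2.44/√1.64) = 1 − Φ(1.9053) ≈ 0.02837. Doubling: P(τ_{2.44} ≤ 1.64) ≈ 2 · 0.02837 = 0.05674 ≈ 0.0567.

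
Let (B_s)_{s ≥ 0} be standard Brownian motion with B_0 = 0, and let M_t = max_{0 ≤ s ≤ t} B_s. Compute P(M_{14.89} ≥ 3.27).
P(M_{14.89} ≥ 3.27) = 2·P(B_{14.89} ≥ 3.27) = 2(1 − Φ(3.27/√14.89)) ≈ 0.3968

By the reflection principle for Brownian motion, P(M_t ≥ a) = 2 · P(B_t ≥ a) for a ≥ 0. Since B_t ~ N(0, t), P(B_t ≥ 3.27) = 1 − Φ(3.27/√t) = 1 − Φ(3.27/√14.89) = 1 − Φ(0.8474). So
  P(M_{14.89} ≥ 3.27) = 2(1 − Φ(0.8474)) ≈ 0.3968.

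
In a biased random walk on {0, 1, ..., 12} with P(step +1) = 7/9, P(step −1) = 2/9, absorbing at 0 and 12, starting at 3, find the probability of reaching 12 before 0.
P(hit 12 before 0) = (1 − (2/7)^3) / (1 − (2/7)^12) = 40353607/41317263

Let u_k denote P(reach 12 before 0 | start at k). Boundary: u_0 = 0, u_12 = 1. Recurrence: u_k = 7/9·u_{k+1} + 2/9·u_{k-1} for 1 ≤ k ≤ 11. Try u_k = A + B·r^k with r = q/p = (2/9)/(7/9) = 2/7. Substitution satisfies the recurrence; boundary conditions give:
  u_k = (1 − r^k) / (1 − r^N) = (1 − (2/7)^3) / (1 − (2/7)^12) = 40353607/41317263.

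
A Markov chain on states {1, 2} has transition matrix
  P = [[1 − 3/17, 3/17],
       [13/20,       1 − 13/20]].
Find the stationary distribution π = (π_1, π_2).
π_1 = 221/281, π_2 = 60/281

Solve πP = π with π_1 + π_2 = 1. From πP = π: π_1 · (1 − 3/17) + π_2 · 13/20 = π_1 ⇒ π_2 · 13/20 = π_1 · 3/17 ⇒ π_2/π_1 = (3/17)/(13/20) = 60/221. Together with π_1 + π_2 = 1:
  π_1 = (13/20)/(3/17 + 13/20) = (13/20)/(281/340) = 221/281,
  π_2 = (3/17)/(3/17 + 13/20) = (3/17)/(281/340) = 60/281.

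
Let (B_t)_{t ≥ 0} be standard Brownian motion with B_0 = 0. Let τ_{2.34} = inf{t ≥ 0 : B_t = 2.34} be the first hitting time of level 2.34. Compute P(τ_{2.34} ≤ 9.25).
P(τ_{2.34} ≤ 9.25) = 2(1 − Φ(2.34/√9.25)) = 2(1 − Φ(0.7694)) ≈ 0.4417

By the reflection principle for standard BM, P(τ_b ≤ t) = 2 · P(B_t ≥ b). Since B_t ~ N(0, t), P(B_t ≥ 2.34) = 1 − Φ(2.34/√t) = 1 − Φ(2.34/√9.25) = 1 − Φ(0.7694) ≈ 0.22083. Doubling: P(τ_{2.34} ≤ 9.25) ≈ 2 · 0.22083 = 0.44166 ≈ 0.4417.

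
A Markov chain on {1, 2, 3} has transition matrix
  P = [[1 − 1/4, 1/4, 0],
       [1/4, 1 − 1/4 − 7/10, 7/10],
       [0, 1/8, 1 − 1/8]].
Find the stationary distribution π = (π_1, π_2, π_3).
π = (5/38, 5/38, 14/19)

This is a birth-death chain on three states, which satisfies detailed balance: π_1 · P_{12} = π_2 · P_{21} and π_2 · P_{23} = π_3 · P_{32}.
From π_1 · 1/4 = π_2 · 1/4: π_2/π_1 = (1/4)/(1/4) = 1.
From π_2 · 7/10 = π_3 · 1/8: π_3/π_2 = (7/10)/(1/8) = 28/5.
Take π_1 proportional to 1; then unnormalized π = (1, 1, 28/5). Normalize by dividing by the sum 38/5:
  π = (5/38, 5/38, 14/19).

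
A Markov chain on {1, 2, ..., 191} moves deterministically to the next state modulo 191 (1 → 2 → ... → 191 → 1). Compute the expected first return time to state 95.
E[T_95 | X_0 = 95] = 191

The chain cycles deterministically, so starting at state 95 it returns in exactly 191 steps. Equivalently, the stationary distribution is uniform π_j = 1/191 for every state j, so by Kac's formula E[T_95] = 1/π_95 = 191.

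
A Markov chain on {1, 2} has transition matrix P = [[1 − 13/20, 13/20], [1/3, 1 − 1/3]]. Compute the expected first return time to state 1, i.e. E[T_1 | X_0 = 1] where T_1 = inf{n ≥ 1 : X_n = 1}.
E[T_1 | X_0 = 1] = 1/π_1 = 59/20

For an irreducible recurrent Markov chain with stationary distribution π, E[T_i | X_0 = i] = 1/π_i (Kac's formula). Here π_1 = (1/3)/(13/20 + 1/3) = (1/3)/(59/60) = 20/59, so E[T_1 | X_0 = 1] = 1/π_1 = (13/20 + 1/3)/(1/3) = (59/60)/(1/3) = 59/20.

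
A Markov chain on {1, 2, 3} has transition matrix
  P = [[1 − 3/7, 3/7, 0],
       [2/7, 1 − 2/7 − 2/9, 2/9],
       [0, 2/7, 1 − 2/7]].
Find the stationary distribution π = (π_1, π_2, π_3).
π = (3/11, 9/22, 7/22)

This is a birth-death chain on three states, which satisfies detailed balance: π_1 · P_{12} = π_2 · P_{21} and π_2 · P_{23} = π_3 · P_{32}.
From π_1 · 3/7 = π_2 · 2/7: π_2/π_1 = (3/7)/(2/7) = 3/2.
From π_2 · 2/9 = π_3 · 2/7: π_3/π_2 = (2/9)/(2/7) = 7/9.
Take π_1 proportional to 1; then unnormalized π = (1, 3/2, 7/6). Normalize by dividing by the sum 11/3:
  π = (3/11, 9/22, 7/22).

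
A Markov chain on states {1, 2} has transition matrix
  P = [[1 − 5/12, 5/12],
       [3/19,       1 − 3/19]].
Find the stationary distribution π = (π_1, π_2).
π_1 = 36/131, π_2 = 95/131

Solve πP = π with π_1 + π_2 = 1. From πP = π: π_1 · (1 − 5/12) + π_2 · 3/19 = π_1 ⇒ π_2 · 3/19 = π_1 · 5/12 ⇒ π_2/π_1 = (5/12)/(3/19) = 95/36. Together with π_1 + π_2 = 1:
  π_1 = (3/19)/(5/12 + 3/19) = (3/19)/(131/228) = 36/131,
  π_2 = (5/12)/(5/12 + 3/19) = (5/12)/(131/228) = 95/131.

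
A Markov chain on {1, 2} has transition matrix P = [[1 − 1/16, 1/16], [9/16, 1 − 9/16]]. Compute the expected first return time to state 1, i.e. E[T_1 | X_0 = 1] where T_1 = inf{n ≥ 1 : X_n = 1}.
E[T_1 | X_0 = 1] = 1/π_1 = 10/9

For an irreducible recurrent Markov chain with stationary distribution π, E[T_i | X_0 = i] = 1/π_i (Kac's formula). Here π_1 = (9/16)/(1/16 + 9/16) = (9/16)/(5/8) = 9/10, so E[T_1 | X_0 = 1] = 1/π_1 = (1/16 + 9/16)/(9/16) = (5/8)/(9/16) = 10/9.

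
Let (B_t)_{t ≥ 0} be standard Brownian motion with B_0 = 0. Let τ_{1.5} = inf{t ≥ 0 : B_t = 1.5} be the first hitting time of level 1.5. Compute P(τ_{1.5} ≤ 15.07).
P(τ_{1.5} ≤ 15.07) = 2(1 − Φ(1.5/√15.07)) = 2(1 − Φ(0.3864)) ≈ 0.6992

By the reflection principle for standard BM, P(τ_b ≤ t) = 2 · P(B_t ≥ b). Since B_t ~ N(0, t), P(B_t ≥ 1.5) = 1 − Φ(1.5/√t) = 1 − Φ(1.5/√15.07) = 1 − Φ(0.3864) ≈ 0.34960. Doubling: P(τ_{1.5} ≤ 15.07) ≈ 2 · 0.34960 = 0.69920 ≈ 0.6992.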